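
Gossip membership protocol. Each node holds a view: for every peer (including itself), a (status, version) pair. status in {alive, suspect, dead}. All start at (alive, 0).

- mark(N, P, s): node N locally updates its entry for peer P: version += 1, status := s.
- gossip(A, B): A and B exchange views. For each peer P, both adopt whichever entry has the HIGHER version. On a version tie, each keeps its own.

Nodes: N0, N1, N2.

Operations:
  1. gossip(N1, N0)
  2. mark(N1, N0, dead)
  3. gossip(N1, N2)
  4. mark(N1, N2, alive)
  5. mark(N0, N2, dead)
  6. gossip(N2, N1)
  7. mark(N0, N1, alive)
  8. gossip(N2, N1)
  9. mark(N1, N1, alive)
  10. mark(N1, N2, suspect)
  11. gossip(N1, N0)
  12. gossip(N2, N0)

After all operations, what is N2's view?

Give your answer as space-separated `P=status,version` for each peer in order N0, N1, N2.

Answer: N0=dead,1 N1=alive,1 N2=suspect,2

Derivation:
Op 1: gossip N1<->N0 -> N1.N0=(alive,v0) N1.N1=(alive,v0) N1.N2=(alive,v0) | N0.N0=(alive,v0) N0.N1=(alive,v0) N0.N2=(alive,v0)
Op 2: N1 marks N0=dead -> (dead,v1)
Op 3: gossip N1<->N2 -> N1.N0=(dead,v1) N1.N1=(alive,v0) N1.N2=(alive,v0) | N2.N0=(dead,v1) N2.N1=(alive,v0) N2.N2=(alive,v0)
Op 4: N1 marks N2=alive -> (alive,v1)
Op 5: N0 marks N2=dead -> (dead,v1)
Op 6: gossip N2<->N1 -> N2.N0=(dead,v1) N2.N1=(alive,v0) N2.N2=(alive,v1) | N1.N0=(dead,v1) N1.N1=(alive,v0) N1.N2=(alive,v1)
Op 7: N0 marks N1=alive -> (alive,v1)
Op 8: gossip N2<->N1 -> N2.N0=(dead,v1) N2.N1=(alive,v0) N2.N2=(alive,v1) | N1.N0=(dead,v1) N1.N1=(alive,v0) N1.N2=(alive,v1)
Op 9: N1 marks N1=alive -> (alive,v1)
Op 10: N1 marks N2=suspect -> (suspect,v2)
Op 11: gossip N1<->N0 -> N1.N0=(dead,v1) N1.N1=(alive,v1) N1.N2=(suspect,v2) | N0.N0=(dead,v1) N0.N1=(alive,v1) N0.N2=(suspect,v2)
Op 12: gossip N2<->N0 -> N2.N0=(dead,v1) N2.N1=(alive,v1) N2.N2=(suspect,v2) | N0.N0=(dead,v1) N0.N1=(alive,v1) N0.N2=(suspect,v2)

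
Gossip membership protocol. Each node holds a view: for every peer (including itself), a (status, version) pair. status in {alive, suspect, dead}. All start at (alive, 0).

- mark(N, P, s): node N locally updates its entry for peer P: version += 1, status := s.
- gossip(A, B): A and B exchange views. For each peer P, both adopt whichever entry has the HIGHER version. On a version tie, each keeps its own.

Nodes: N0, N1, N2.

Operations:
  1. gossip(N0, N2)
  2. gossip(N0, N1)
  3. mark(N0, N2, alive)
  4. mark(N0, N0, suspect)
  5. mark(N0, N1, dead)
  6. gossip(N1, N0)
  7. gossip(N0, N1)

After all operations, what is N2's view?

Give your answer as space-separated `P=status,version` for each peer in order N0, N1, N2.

Op 1: gossip N0<->N2 -> N0.N0=(alive,v0) N0.N1=(alive,v0) N0.N2=(alive,v0) | N2.N0=(alive,v0) N2.N1=(alive,v0) N2.N2=(alive,v0)
Op 2: gossip N0<->N1 -> N0.N0=(alive,v0) N0.N1=(alive,v0) N0.N2=(alive,v0) | N1.N0=(alive,v0) N1.N1=(alive,v0) N1.N2=(alive,v0)
Op 3: N0 marks N2=alive -> (alive,v1)
Op 4: N0 marks N0=suspect -> (suspect,v1)
Op 5: N0 marks N1=dead -> (dead,v1)
Op 6: gossip N1<->N0 -> N1.N0=(suspect,v1) N1.N1=(dead,v1) N1.N2=(alive,v1) | N0.N0=(suspect,v1) N0.N1=(dead,v1) N0.N2=(alive,v1)
Op 7: gossip N0<->N1 -> N0.N0=(suspect,v1) N0.N1=(dead,v1) N0.N2=(alive,v1) | N1.N0=(suspect,v1) N1.N1=(dead,v1) N1.N2=(alive,v1)

Answer: N0=alive,0 N1=alive,0 N2=alive,0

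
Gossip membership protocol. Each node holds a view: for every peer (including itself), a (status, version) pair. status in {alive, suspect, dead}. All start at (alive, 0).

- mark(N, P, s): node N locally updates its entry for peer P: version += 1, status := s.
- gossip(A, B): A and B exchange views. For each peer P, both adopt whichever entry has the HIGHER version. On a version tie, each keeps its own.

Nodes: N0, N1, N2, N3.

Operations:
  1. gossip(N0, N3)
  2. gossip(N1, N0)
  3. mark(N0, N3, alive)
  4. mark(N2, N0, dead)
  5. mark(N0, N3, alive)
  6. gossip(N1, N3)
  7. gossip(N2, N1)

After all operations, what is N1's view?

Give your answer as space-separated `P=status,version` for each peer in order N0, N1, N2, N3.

Answer: N0=dead,1 N1=alive,0 N2=alive,0 N3=alive,0

Derivation:
Op 1: gossip N0<->N3 -> N0.N0=(alive,v0) N0.N1=(alive,v0) N0.N2=(alive,v0) N0.N3=(alive,v0) | N3.N0=(alive,v0) N3.N1=(alive,v0) N3.N2=(alive,v0) N3.N3=(alive,v0)
Op 2: gossip N1<->N0 -> N1.N0=(alive,v0) N1.N1=(alive,v0) N1.N2=(alive,v0) N1.N3=(alive,v0) | N0.N0=(alive,v0) N0.N1=(alive,v0) N0.N2=(alive,v0) N0.N3=(alive,v0)
Op 3: N0 marks N3=alive -> (alive,v1)
Op 4: N2 marks N0=dead -> (dead,v1)
Op 5: N0 marks N3=alive -> (alive,v2)
Op 6: gossip N1<->N3 -> N1.N0=(alive,v0) N1.N1=(alive,v0) N1.N2=(alive,v0) N1.N3=(alive,v0) | N3.N0=(alive,v0) N3.N1=(alive,v0) N3.N2=(alive,v0) N3.N3=(alive,v0)
Op 7: gossip N2<->N1 -> N2.N0=(dead,v1) N2.N1=(alive,v0) N2.N2=(alive,v0) N2.N3=(alive,v0) | N1.N0=(dead,v1) N1.N1=(alive,v0) N1.N2=(alive,v0) N1.N3=(alive,v0)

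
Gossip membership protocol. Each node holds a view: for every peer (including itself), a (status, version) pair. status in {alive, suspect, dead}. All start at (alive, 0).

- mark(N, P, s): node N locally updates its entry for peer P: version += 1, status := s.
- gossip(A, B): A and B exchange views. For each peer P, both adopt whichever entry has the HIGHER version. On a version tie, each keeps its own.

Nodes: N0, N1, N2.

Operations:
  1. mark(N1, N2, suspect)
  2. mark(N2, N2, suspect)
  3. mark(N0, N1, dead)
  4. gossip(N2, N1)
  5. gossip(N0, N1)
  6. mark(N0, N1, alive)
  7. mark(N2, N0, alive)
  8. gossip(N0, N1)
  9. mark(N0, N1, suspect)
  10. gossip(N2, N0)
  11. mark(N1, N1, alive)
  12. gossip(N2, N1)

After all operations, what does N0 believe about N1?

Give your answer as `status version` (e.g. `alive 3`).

Op 1: N1 marks N2=suspect -> (suspect,v1)
Op 2: N2 marks N2=suspect -> (suspect,v1)
Op 3: N0 marks N1=dead -> (dead,v1)
Op 4: gossip N2<->N1 -> N2.N0=(alive,v0) N2.N1=(alive,v0) N2.N2=(suspect,v1) | N1.N0=(alive,v0) N1.N1=(alive,v0) N1.N2=(suspect,v1)
Op 5: gossip N0<->N1 -> N0.N0=(alive,v0) N0.N1=(dead,v1) N0.N2=(suspect,v1) | N1.N0=(alive,v0) N1.N1=(dead,v1) N1.N2=(suspect,v1)
Op 6: N0 marks N1=alive -> (alive,v2)
Op 7: N2 marks N0=alive -> (alive,v1)
Op 8: gossip N0<->N1 -> N0.N0=(alive,v0) N0.N1=(alive,v2) N0.N2=(suspect,v1) | N1.N0=(alive,v0) N1.N1=(alive,v2) N1.N2=(suspect,v1)
Op 9: N0 marks N1=suspect -> (suspect,v3)
Op 10: gossip N2<->N0 -> N2.N0=(alive,v1) N2.N1=(suspect,v3) N2.N2=(suspect,v1) | N0.N0=(alive,v1) N0.N1=(suspect,v3) N0.N2=(suspect,v1)
Op 11: N1 marks N1=alive -> (alive,v3)
Op 12: gossip N2<->N1 -> N2.N0=(alive,v1) N2.N1=(suspect,v3) N2.N2=(suspect,v1) | N1.N0=(alive,v1) N1.N1=(alive,v3) N1.N2=(suspect,v1)

Answer: suspect 3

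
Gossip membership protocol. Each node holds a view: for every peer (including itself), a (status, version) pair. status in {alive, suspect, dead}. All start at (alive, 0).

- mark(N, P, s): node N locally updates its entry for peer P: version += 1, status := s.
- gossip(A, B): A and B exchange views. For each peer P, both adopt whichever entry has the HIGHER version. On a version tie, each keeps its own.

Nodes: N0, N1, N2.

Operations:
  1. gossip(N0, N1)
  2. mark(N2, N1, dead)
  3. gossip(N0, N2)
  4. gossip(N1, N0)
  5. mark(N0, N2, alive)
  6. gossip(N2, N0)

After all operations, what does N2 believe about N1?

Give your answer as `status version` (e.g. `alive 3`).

Answer: dead 1

Derivation:
Op 1: gossip N0<->N1 -> N0.N0=(alive,v0) N0.N1=(alive,v0) N0.N2=(alive,v0) | N1.N0=(alive,v0) N1.N1=(alive,v0) N1.N2=(alive,v0)
Op 2: N2 marks N1=dead -> (dead,v1)
Op 3: gossip N0<->N2 -> N0.N0=(alive,v0) N0.N1=(dead,v1) N0.N2=(alive,v0) | N2.N0=(alive,v0) N2.N1=(dead,v1) N2.N2=(alive,v0)
Op 4: gossip N1<->N0 -> N1.N0=(alive,v0) N1.N1=(dead,v1) N1.N2=(alive,v0) | N0.N0=(alive,v0) N0.N1=(dead,v1) N0.N2=(alive,v0)
Op 5: N0 marks N2=alive -> (alive,v1)
Op 6: gossip N2<->N0 -> N2.N0=(alive,v0) N2.N1=(dead,v1) N2.N2=(alive,v1) | N0.N0=(alive,v0) N0.N1=(dead,v1) N0.N2=(alive,v1)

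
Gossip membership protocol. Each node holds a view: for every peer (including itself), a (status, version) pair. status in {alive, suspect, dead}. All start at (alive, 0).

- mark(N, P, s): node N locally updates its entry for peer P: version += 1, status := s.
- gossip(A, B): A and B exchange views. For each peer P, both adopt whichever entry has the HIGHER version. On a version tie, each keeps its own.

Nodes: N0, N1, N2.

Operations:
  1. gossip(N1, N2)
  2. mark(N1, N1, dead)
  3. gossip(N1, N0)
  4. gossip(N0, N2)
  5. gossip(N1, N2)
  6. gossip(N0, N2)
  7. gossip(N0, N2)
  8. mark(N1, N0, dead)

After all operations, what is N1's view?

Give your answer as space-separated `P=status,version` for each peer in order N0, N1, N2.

Answer: N0=dead,1 N1=dead,1 N2=alive,0

Derivation:
Op 1: gossip N1<->N2 -> N1.N0=(alive,v0) N1.N1=(alive,v0) N1.N2=(alive,v0) | N2.N0=(alive,v0) N2.N1=(alive,v0) N2.N2=(alive,v0)
Op 2: N1 marks N1=dead -> (dead,v1)
Op 3: gossip N1<->N0 -> N1.N0=(alive,v0) N1.N1=(dead,v1) N1.N2=(alive,v0) | N0.N0=(alive,v0) N0.N1=(dead,v1) N0.N2=(alive,v0)
Op 4: gossip N0<->N2 -> N0.N0=(alive,v0) N0.N1=(dead,v1) N0.N2=(alive,v0) | N2.N0=(alive,v0) N2.N1=(dead,v1) N2.N2=(alive,v0)
Op 5: gossip N1<->N2 -> N1.N0=(alive,v0) N1.N1=(dead,v1) N1.N2=(alive,v0) | N2.N0=(alive,v0) N2.N1=(dead,v1) N2.N2=(alive,v0)
Op 6: gossip N0<->N2 -> N0.N0=(alive,v0) N0.N1=(dead,v1) N0.N2=(alive,v0) | N2.N0=(alive,v0) N2.N1=(dead,v1) N2.N2=(alive,v0)
Op 7: gossip N0<->N2 -> N0.N0=(alive,v0) N0.N1=(dead,v1) N0.N2=(alive,v0) | N2.N0=(alive,v0) N2.N1=(dead,v1) N2.N2=(alive,v0)
Op 8: N1 marks N0=dead -> (dead,v1)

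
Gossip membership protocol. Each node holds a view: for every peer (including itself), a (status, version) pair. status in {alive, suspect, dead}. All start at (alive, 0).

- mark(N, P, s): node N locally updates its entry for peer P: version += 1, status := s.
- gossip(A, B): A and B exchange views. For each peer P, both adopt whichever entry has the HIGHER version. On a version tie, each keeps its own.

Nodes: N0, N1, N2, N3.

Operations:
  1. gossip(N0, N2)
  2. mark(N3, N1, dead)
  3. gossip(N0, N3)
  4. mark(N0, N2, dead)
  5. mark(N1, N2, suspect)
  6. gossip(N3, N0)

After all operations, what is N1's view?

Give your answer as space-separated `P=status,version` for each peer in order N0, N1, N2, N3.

Op 1: gossip N0<->N2 -> N0.N0=(alive,v0) N0.N1=(alive,v0) N0.N2=(alive,v0) N0.N3=(alive,v0) | N2.N0=(alive,v0) N2.N1=(alive,v0) N2.N2=(alive,v0) N2.N3=(alive,v0)
Op 2: N3 marks N1=dead -> (dead,v1)
Op 3: gossip N0<->N3 -> N0.N0=(alive,v0) N0.N1=(dead,v1) N0.N2=(alive,v0) N0.N3=(alive,v0) | N3.N0=(alive,v0) N3.N1=(dead,v1) N3.N2=(alive,v0) N3.N3=(alive,v0)
Op 4: N0 marks N2=dead -> (dead,v1)
Op 5: N1 marks N2=suspect -> (suspect,v1)
Op 6: gossip N3<->N0 -> N3.N0=(alive,v0) N3.N1=(dead,v1) N3.N2=(dead,v1) N3.N3=(alive,v0) | N0.N0=(alive,v0) N0.N1=(dead,v1) N0.N2=(dead,v1) N0.N3=(alive,v0)

Answer: N0=alive,0 N1=alive,0 N2=suspect,1 N3=alive,0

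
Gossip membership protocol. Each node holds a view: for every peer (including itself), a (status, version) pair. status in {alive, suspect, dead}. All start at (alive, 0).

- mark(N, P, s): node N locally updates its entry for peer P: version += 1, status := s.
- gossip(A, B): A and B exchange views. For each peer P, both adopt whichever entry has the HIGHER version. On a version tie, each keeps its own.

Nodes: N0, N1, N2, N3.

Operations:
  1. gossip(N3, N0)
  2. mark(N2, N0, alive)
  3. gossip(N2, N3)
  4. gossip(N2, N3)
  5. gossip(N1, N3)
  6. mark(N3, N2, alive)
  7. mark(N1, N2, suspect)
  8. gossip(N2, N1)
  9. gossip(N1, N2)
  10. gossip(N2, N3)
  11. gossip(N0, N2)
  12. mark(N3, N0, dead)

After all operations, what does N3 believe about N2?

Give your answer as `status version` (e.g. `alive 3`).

Op 1: gossip N3<->N0 -> N3.N0=(alive,v0) N3.N1=(alive,v0) N3.N2=(alive,v0) N3.N3=(alive,v0) | N0.N0=(alive,v0) N0.N1=(alive,v0) N0.N2=(alive,v0) N0.N3=(alive,v0)
Op 2: N2 marks N0=alive -> (alive,v1)
Op 3: gossip N2<->N3 -> N2.N0=(alive,v1) N2.N1=(alive,v0) N2.N2=(alive,v0) N2.N3=(alive,v0) | N3.N0=(alive,v1) N3.N1=(alive,v0) N3.N2=(alive,v0) N3.N3=(alive,v0)
Op 4: gossip N2<->N3 -> N2.N0=(alive,v1) N2.N1=(alive,v0) N2.N2=(alive,v0) N2.N3=(alive,v0) | N3.N0=(alive,v1) N3.N1=(alive,v0) N3.N2=(alive,v0) N3.N3=(alive,v0)
Op 5: gossip N1<->N3 -> N1.N0=(alive,v1) N1.N1=(alive,v0) N1.N2=(alive,v0) N1.N3=(alive,v0) | N3.N0=(alive,v1) N3.N1=(alive,v0) N3.N2=(alive,v0) N3.N3=(alive,v0)
Op 6: N3 marks N2=alive -> (alive,v1)
Op 7: N1 marks N2=suspect -> (suspect,v1)
Op 8: gossip N2<->N1 -> N2.N0=(alive,v1) N2.N1=(alive,v0) N2.N2=(suspect,v1) N2.N3=(alive,v0) | N1.N0=(alive,v1) N1.N1=(alive,v0) N1.N2=(suspect,v1) N1.N3=(alive,v0)
Op 9: gossip N1<->N2 -> N1.N0=(alive,v1) N1.N1=(alive,v0) N1.N2=(suspect,v1) N1.N3=(alive,v0) | N2.N0=(alive,v1) N2.N1=(alive,v0) N2.N2=(suspect,v1) N2.N3=(alive,v0)
Op 10: gossip N2<->N3 -> N2.N0=(alive,v1) N2.N1=(alive,v0) N2.N2=(suspect,v1) N2.N3=(alive,v0) | N3.N0=(alive,v1) N3.N1=(alive,v0) N3.N2=(alive,v1) N3.N3=(alive,v0)
Op 11: gossip N0<->N2 -> N0.N0=(alive,v1) N0.N1=(alive,v0) N0.N2=(suspect,v1) N0.N3=(alive,v0) | N2.N0=(alive,v1) N2.N1=(alive,v0) N2.N2=(suspect,v1) N2.N3=(alive,v0)
Op 12: N3 marks N0=dead -> (dead,v2)

Answer: alive 1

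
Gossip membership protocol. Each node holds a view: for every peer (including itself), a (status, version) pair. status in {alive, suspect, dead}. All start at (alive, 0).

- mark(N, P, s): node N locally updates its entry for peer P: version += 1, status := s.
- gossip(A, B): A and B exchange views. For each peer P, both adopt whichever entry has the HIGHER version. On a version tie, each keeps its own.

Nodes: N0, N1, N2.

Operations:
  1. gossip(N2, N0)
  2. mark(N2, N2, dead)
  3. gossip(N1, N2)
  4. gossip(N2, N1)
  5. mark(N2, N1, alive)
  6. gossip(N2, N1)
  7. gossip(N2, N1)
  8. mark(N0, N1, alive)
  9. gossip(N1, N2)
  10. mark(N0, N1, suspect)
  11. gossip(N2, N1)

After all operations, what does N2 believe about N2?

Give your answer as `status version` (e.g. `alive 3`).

Answer: dead 1

Derivation:
Op 1: gossip N2<->N0 -> N2.N0=(alive,v0) N2.N1=(alive,v0) N2.N2=(alive,v0) | N0.N0=(alive,v0) N0.N1=(alive,v0) N0.N2=(alive,v0)
Op 2: N2 marks N2=dead -> (dead,v1)
Op 3: gossip N1<->N2 -> N1.N0=(alive,v0) N1.N1=(alive,v0) N1.N2=(dead,v1) | N2.N0=(alive,v0) N2.N1=(alive,v0) N2.N2=(dead,v1)
Op 4: gossip N2<->N1 -> N2.N0=(alive,v0) N2.N1=(alive,v0) N2.N2=(dead,v1) | N1.N0=(alive,v0) N1.N1=(alive,v0) N1.N2=(dead,v1)
Op 5: N2 marks N1=alive -> (alive,v1)
Op 6: gossip N2<->N1 -> N2.N0=(alive,v0) N2.N1=(alive,v1) N2.N2=(dead,v1) | N1.N0=(alive,v0) N1.N1=(alive,v1) N1.N2=(dead,v1)
Op 7: gossip N2<->N1 -> N2.N0=(alive,v0) N2.N1=(alive,v1) N2.N2=(dead,v1) | N1.N0=(alive,v0) N1.N1=(alive,v1) N1.N2=(dead,v1)
Op 8: N0 marks N1=alive -> (alive,v1)
Op 9: gossip N1<->N2 -> N1.N0=(alive,v0) N1.N1=(alive,v1) N1.N2=(dead,v1) | N2.N0=(alive,v0) N2.N1=(alive,v1) N2.N2=(dead,v1)
Op 10: N0 marks N1=suspect -> (suspect,v2)
Op 11: gossip N2<->N1 -> N2.N0=(alive,v0) N2.N1=(alive,v1) N2.N2=(dead,v1) | N1.N0=(alive,v0) N1.N1=(alive,v1) N1.N2=(dead,v1)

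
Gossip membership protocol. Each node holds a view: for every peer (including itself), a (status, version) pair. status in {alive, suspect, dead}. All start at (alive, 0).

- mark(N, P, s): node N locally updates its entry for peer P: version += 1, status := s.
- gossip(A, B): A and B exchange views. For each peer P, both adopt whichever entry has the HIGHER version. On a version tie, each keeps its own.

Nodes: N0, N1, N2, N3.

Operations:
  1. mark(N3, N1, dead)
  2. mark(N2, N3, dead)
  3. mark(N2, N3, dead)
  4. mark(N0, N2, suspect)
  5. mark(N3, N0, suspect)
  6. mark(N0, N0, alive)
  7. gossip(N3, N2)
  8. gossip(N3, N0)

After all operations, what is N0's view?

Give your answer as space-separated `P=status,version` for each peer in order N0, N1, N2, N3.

Op 1: N3 marks N1=dead -> (dead,v1)
Op 2: N2 marks N3=dead -> (dead,v1)
Op 3: N2 marks N3=dead -> (dead,v2)
Op 4: N0 marks N2=suspect -> (suspect,v1)
Op 5: N3 marks N0=suspect -> (suspect,v1)
Op 6: N0 marks N0=alive -> (alive,v1)
Op 7: gossip N3<->N2 -> N3.N0=(suspect,v1) N3.N1=(dead,v1) N3.N2=(alive,v0) N3.N3=(dead,v2) | N2.N0=(suspect,v1) N2.N1=(dead,v1) N2.N2=(alive,v0) N2.N3=(dead,v2)
Op 8: gossip N3<->N0 -> N3.N0=(suspect,v1) N3.N1=(dead,v1) N3.N2=(suspect,v1) N3.N3=(dead,v2) | N0.N0=(alive,v1) N0.N1=(dead,v1) N0.N2=(suspect,v1) N0.N3=(dead,v2)

Answer: N0=alive,1 N1=dead,1 N2=suspect,1 N3=dead,2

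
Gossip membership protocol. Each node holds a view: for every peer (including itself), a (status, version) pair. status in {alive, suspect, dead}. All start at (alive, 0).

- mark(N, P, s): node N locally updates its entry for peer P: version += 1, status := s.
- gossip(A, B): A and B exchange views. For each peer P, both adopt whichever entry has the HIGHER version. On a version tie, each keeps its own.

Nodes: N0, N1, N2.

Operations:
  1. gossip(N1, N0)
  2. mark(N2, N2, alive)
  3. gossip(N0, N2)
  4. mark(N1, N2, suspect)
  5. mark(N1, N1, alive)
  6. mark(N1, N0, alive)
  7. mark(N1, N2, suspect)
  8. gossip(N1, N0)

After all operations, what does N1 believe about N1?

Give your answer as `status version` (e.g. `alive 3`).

Op 1: gossip N1<->N0 -> N1.N0=(alive,v0) N1.N1=(alive,v0) N1.N2=(alive,v0) | N0.N0=(alive,v0) N0.N1=(alive,v0) N0.N2=(alive,v0)
Op 2: N2 marks N2=alive -> (alive,v1)
Op 3: gossip N0<->N2 -> N0.N0=(alive,v0) N0.N1=(alive,v0) N0.N2=(alive,v1) | N2.N0=(alive,v0) N2.N1=(alive,v0) N2.N2=(alive,v1)
Op 4: N1 marks N2=suspect -> (suspect,v1)
Op 5: N1 marks N1=alive -> (alive,v1)
Op 6: N1 marks N0=alive -> (alive,v1)
Op 7: N1 marks N2=suspect -> (suspect,v2)
Op 8: gossip N1<->N0 -> N1.N0=(alive,v1) N1.N1=(alive,v1) N1.N2=(suspect,v2) | N0.N0=(alive,v1) N0.N1=(alive,v1) N0.N2=(suspect,v2)

Answer: alive 1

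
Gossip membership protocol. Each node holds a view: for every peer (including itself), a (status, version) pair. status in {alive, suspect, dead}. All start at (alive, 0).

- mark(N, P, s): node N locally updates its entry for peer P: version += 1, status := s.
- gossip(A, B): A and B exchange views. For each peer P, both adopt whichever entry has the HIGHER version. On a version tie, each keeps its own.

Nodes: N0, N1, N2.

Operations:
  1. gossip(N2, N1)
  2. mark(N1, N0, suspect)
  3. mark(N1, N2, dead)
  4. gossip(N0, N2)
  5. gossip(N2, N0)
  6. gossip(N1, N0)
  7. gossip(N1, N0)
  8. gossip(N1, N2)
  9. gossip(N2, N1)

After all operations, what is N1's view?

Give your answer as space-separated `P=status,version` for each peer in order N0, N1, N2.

Op 1: gossip N2<->N1 -> N2.N0=(alive,v0) N2.N1=(alive,v0) N2.N2=(alive,v0) | N1.N0=(alive,v0) N1.N1=(alive,v0) N1.N2=(alive,v0)
Op 2: N1 marks N0=suspect -> (suspect,v1)
Op 3: N1 marks N2=dead -> (dead,v1)
Op 4: gossip N0<->N2 -> N0.N0=(alive,v0) N0.N1=(alive,v0) N0.N2=(alive,v0) | N2.N0=(alive,v0) N2.N1=(alive,v0) N2.N2=(alive,v0)
Op 5: gossip N2<->N0 -> N2.N0=(alive,v0) N2.N1=(alive,v0) N2.N2=(alive,v0) | N0.N0=(alive,v0) N0.N1=(alive,v0) N0.N2=(alive,v0)
Op 6: gossip N1<->N0 -> N1.N0=(suspect,v1) N1.N1=(alive,v0) N1.N2=(dead,v1) | N0.N0=(suspect,v1) N0.N1=(alive,v0) N0.N2=(dead,v1)
Op 7: gossip N1<->N0 -> N1.N0=(suspect,v1) N1.N1=(alive,v0) N1.N2=(dead,v1) | N0.N0=(suspect,v1) N0.N1=(alive,v0) N0.N2=(dead,v1)
Op 8: gossip N1<->N2 -> N1.N0=(suspect,v1) N1.N1=(alive,v0) N1.N2=(dead,v1) | N2.N0=(suspect,v1) N2.N1=(alive,v0) N2.N2=(dead,v1)
Op 9: gossip N2<->N1 -> N2.N0=(suspect,v1) N2.N1=(alive,v0) N2.N2=(dead,v1) | N1.N0=(suspect,v1) N1.N1=(alive,v0) N1.N2=(dead,v1)

Answer: N0=suspect,1 N1=alive,0 N2=dead,1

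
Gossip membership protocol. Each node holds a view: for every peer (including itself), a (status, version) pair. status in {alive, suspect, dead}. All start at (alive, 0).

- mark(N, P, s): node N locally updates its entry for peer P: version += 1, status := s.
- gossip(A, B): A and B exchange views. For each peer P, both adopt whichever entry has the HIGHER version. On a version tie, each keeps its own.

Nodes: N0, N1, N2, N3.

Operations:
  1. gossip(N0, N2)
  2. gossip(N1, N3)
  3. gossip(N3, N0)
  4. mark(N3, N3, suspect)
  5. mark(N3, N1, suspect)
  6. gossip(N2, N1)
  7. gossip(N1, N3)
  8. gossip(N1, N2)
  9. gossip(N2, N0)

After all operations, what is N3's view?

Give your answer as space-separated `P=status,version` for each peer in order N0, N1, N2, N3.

Answer: N0=alive,0 N1=suspect,1 N2=alive,0 N3=suspect,1

Derivation:
Op 1: gossip N0<->N2 -> N0.N0=(alive,v0) N0.N1=(alive,v0) N0.N2=(alive,v0) N0.N3=(alive,v0) | N2.N0=(alive,v0) N2.N1=(alive,v0) N2.N2=(alive,v0) N2.N3=(alive,v0)
Op 2: gossip N1<->N3 -> N1.N0=(alive,v0) N1.N1=(alive,v0) N1.N2=(alive,v0) N1.N3=(alive,v0) | N3.N0=(alive,v0) N3.N1=(alive,v0) N3.N2=(alive,v0) N3.N3=(alive,v0)
Op 3: gossip N3<->N0 -> N3.N0=(alive,v0) N3.N1=(alive,v0) N3.N2=(alive,v0) N3.N3=(alive,v0) | N0.N0=(alive,v0) N0.N1=(alive,v0) N0.N2=(alive,v0) N0.N3=(alive,v0)
Op 4: N3 marks N3=suspect -> (suspect,v1)
Op 5: N3 marks N1=suspect -> (suspect,v1)
Op 6: gossip N2<->N1 -> N2.N0=(alive,v0) N2.N1=(alive,v0) N2.N2=(alive,v0) N2.N3=(alive,v0) | N1.N0=(alive,v0) N1.N1=(alive,v0) N1.N2=(alive,v0) N1.N3=(alive,v0)
Op 7: gossip N1<->N3 -> N1.N0=(alive,v0) N1.N1=(suspect,v1) N1.N2=(alive,v0) N1.N3=(suspect,v1) | N3.N0=(alive,v0) N3.N1=(suspect,v1) N3.N2=(alive,v0) N3.N3=(suspect,v1)
Op 8: gossip N1<->N2 -> N1.N0=(alive,v0) N1.N1=(suspect,v1) N1.N2=(alive,v0) N1.N3=(suspect,v1) | N2.N0=(alive,v0) N2.N1=(suspect,v1) N2.N2=(alive,v0) N2.N3=(suspect,v1)
Op 9: gossip N2<->N0 -> N2.N0=(alive,v0) N2.N1=(suspect,v1) N2.N2=(alive,v0) N2.N3=(suspect,v1) | N0.N0=(alive,v0) N0.N1=(suspect,v1) N0.N2=(alive,v0) N0.N3=(suspect,v1)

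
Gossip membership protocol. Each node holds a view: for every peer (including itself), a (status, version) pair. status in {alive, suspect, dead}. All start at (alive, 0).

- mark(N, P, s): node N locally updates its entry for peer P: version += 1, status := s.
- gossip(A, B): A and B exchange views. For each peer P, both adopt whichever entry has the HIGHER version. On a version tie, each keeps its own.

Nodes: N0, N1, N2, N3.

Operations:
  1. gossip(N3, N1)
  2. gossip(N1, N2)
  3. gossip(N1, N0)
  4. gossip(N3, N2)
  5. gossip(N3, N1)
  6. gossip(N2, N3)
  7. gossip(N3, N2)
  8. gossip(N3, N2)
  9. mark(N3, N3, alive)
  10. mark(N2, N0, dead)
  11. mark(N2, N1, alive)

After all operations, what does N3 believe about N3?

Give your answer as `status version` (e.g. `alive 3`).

Op 1: gossip N3<->N1 -> N3.N0=(alive,v0) N3.N1=(alive,v0) N3.N2=(alive,v0) N3.N3=(alive,v0) | N1.N0=(alive,v0) N1.N1=(alive,v0) N1.N2=(alive,v0) N1.N3=(alive,v0)
Op 2: gossip N1<->N2 -> N1.N0=(alive,v0) N1.N1=(alive,v0) N1.N2=(alive,v0) N1.N3=(alive,v0) | N2.N0=(alive,v0) N2.N1=(alive,v0) N2.N2=(alive,v0) N2.N3=(alive,v0)
Op 3: gossip N1<->N0 -> N1.N0=(alive,v0) N1.N1=(alive,v0) N1.N2=(alive,v0) N1.N3=(alive,v0) | N0.N0=(alive,v0) N0.N1=(alive,v0) N0.N2=(alive,v0) N0.N3=(alive,v0)
Op 4: gossip N3<->N2 -> N3.N0=(alive,v0) N3.N1=(alive,v0) N3.N2=(alive,v0) N3.N3=(alive,v0) | N2.N0=(alive,v0) N2.N1=(alive,v0) N2.N2=(alive,v0) N2.N3=(alive,v0)
Op 5: gossip N3<->N1 -> N3.N0=(alive,v0) N3.N1=(alive,v0) N3.N2=(alive,v0) N3.N3=(alive,v0) | N1.N0=(alive,v0) N1.N1=(alive,v0) N1.N2=(alive,v0) N1.N3=(alive,v0)
Op 6: gossip N2<->N3 -> N2.N0=(alive,v0) N2.N1=(alive,v0) N2.N2=(alive,v0) N2.N3=(alive,v0) | N3.N0=(alive,v0) N3.N1=(alive,v0) N3.N2=(alive,v0) N3.N3=(alive,v0)
Op 7: gossip N3<->N2 -> N3.N0=(alive,v0) N3.N1=(alive,v0) N3.N2=(alive,v0) N3.N3=(alive,v0) | N2.N0=(alive,v0) N2.N1=(alive,v0) N2.N2=(alive,v0) N2.N3=(alive,v0)
Op 8: gossip N3<->N2 -> N3.N0=(alive,v0) N3.N1=(alive,v0) N3.N2=(alive,v0) N3.N3=(alive,v0) | N2.N0=(alive,v0) N2.N1=(alive,v0) N2.N2=(alive,v0) N2.N3=(alive,v0)
Op 9: N3 marks N3=alive -> (alive,v1)
Op 10: N2 marks N0=dead -> (dead,v1)
Op 11: N2 marks N1=alive -> (alive,v1)

Answer: alive 1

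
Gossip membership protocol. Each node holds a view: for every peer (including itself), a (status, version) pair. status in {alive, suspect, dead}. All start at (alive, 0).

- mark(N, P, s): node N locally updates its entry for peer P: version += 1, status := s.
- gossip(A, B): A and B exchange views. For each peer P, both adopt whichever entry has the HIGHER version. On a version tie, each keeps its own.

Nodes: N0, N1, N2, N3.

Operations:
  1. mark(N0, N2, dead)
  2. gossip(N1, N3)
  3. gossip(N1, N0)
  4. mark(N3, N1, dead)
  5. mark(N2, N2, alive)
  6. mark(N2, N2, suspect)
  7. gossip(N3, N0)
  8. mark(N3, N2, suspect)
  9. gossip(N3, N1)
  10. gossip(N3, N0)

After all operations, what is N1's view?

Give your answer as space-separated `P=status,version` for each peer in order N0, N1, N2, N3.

Op 1: N0 marks N2=dead -> (dead,v1)
Op 2: gossip N1<->N3 -> N1.N0=(alive,v0) N1.N1=(alive,v0) N1.N2=(alive,v0) N1.N3=(alive,v0) | N3.N0=(alive,v0) N3.N1=(alive,v0) N3.N2=(alive,v0) N3.N3=(alive,v0)
Op 3: gossip N1<->N0 -> N1.N0=(alive,v0) N1.N1=(alive,v0) N1.N2=(dead,v1) N1.N3=(alive,v0) | N0.N0=(alive,v0) N0.N1=(alive,v0) N0.N2=(dead,v1) N0.N3=(alive,v0)
Op 4: N3 marks N1=dead -> (dead,v1)
Op 5: N2 marks N2=alive -> (alive,v1)
Op 6: N2 marks N2=suspect -> (suspect,v2)
Op 7: gossip N3<->N0 -> N3.N0=(alive,v0) N3.N1=(dead,v1) N3.N2=(dead,v1) N3.N3=(alive,v0) | N0.N0=(alive,v0) N0.N1=(dead,v1) N0.N2=(dead,v1) N0.N3=(alive,v0)
Op 8: N3 marks N2=suspect -> (suspect,v2)
Op 9: gossip N3<->N1 -> N3.N0=(alive,v0) N3.N1=(dead,v1) N3.N2=(suspect,v2) N3.N3=(alive,v0) | N1.N0=(alive,v0) N1.N1=(dead,v1) N1.N2=(suspect,v2) N1.N3=(alive,v0)
Op 10: gossip N3<->N0 -> N3.N0=(alive,v0) N3.N1=(dead,v1) N3.N2=(suspect,v2) N3.N3=(alive,v0) | N0.N0=(alive,v0) N0.N1=(dead,v1) N0.N2=(suspect,v2) N0.N3=(alive,v0)

Answer: N0=alive,0 N1=dead,1 N2=suspect,2 N3=alive,0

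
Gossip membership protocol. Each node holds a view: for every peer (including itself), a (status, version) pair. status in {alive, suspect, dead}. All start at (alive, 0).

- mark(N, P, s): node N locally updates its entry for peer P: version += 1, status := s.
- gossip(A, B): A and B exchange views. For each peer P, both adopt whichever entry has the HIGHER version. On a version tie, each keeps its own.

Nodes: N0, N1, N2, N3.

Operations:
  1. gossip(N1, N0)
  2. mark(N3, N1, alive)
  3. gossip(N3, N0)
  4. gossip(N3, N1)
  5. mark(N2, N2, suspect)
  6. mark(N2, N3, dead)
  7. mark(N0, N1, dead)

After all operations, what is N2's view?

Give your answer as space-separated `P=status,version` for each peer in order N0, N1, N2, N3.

Answer: N0=alive,0 N1=alive,0 N2=suspect,1 N3=dead,1

Derivation:
Op 1: gossip N1<->N0 -> N1.N0=(alive,v0) N1.N1=(alive,v0) N1.N2=(alive,v0) N1.N3=(alive,v0) | N0.N0=(alive,v0) N0.N1=(alive,v0) N0.N2=(alive,v0) N0.N3=(alive,v0)
Op 2: N3 marks N1=alive -> (alive,v1)
Op 3: gossip N3<->N0 -> N3.N0=(alive,v0) N3.N1=(alive,v1) N3.N2=(alive,v0) N3.N3=(alive,v0) | N0.N0=(alive,v0) N0.N1=(alive,v1) N0.N2=(alive,v0) N0.N3=(alive,v0)
Op 4: gossip N3<->N1 -> N3.N0=(alive,v0) N3.N1=(alive,v1) N3.N2=(alive,v0) N3.N3=(alive,v0) | N1.N0=(alive,v0) N1.N1=(alive,v1) N1.N2=(alive,v0) N1.N3=(alive,v0)
Op 5: N2 marks N2=suspect -> (suspect,v1)
Op 6: N2 marks N3=dead -> (dead,v1)
Op 7: N0 marks N1=dead -> (dead,v2)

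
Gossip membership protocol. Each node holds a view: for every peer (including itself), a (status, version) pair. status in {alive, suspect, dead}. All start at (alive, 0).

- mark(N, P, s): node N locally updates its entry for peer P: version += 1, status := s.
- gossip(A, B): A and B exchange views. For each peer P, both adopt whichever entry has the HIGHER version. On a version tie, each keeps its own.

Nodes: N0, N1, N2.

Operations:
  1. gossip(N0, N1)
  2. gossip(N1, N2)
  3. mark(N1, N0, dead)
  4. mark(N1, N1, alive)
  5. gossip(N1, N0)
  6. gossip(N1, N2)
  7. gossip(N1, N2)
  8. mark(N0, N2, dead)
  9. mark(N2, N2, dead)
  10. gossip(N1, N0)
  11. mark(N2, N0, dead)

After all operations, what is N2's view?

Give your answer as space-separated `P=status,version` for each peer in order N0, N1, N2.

Op 1: gossip N0<->N1 -> N0.N0=(alive,v0) N0.N1=(alive,v0) N0.N2=(alive,v0) | N1.N0=(alive,v0) N1.N1=(alive,v0) N1.N2=(alive,v0)
Op 2: gossip N1<->N2 -> N1.N0=(alive,v0) N1.N1=(alive,v0) N1.N2=(alive,v0) | N2.N0=(alive,v0) N2.N1=(alive,v0) N2.N2=(alive,v0)
Op 3: N1 marks N0=dead -> (dead,v1)
Op 4: N1 marks N1=alive -> (alive,v1)
Op 5: gossip N1<->N0 -> N1.N0=(dead,v1) N1.N1=(alive,v1) N1.N2=(alive,v0) | N0.N0=(dead,v1) N0.N1=(alive,v1) N0.N2=(alive,v0)
Op 6: gossip N1<->N2 -> N1.N0=(dead,v1) N1.N1=(alive,v1) N1.N2=(alive,v0) | N2.N0=(dead,v1) N2.N1=(alive,v1) N2.N2=(alive,v0)
Op 7: gossip N1<->N2 -> N1.N0=(dead,v1) N1.N1=(alive,v1) N1.N2=(alive,v0) | N2.N0=(dead,v1) N2.N1=(alive,v1) N2.N2=(alive,v0)
Op 8: N0 marks N2=dead -> (dead,v1)
Op 9: N2 marks N2=dead -> (dead,v1)
Op 10: gossip N1<->N0 -> N1.N0=(dead,v1) N1.N1=(alive,v1) N1.N2=(dead,v1) | N0.N0=(dead,v1) N0.N1=(alive,v1) N0.N2=(dead,v1)
Op 11: N2 marks N0=dead -> (dead,v2)

Answer: N0=dead,2 N1=alive,1 N2=dead,1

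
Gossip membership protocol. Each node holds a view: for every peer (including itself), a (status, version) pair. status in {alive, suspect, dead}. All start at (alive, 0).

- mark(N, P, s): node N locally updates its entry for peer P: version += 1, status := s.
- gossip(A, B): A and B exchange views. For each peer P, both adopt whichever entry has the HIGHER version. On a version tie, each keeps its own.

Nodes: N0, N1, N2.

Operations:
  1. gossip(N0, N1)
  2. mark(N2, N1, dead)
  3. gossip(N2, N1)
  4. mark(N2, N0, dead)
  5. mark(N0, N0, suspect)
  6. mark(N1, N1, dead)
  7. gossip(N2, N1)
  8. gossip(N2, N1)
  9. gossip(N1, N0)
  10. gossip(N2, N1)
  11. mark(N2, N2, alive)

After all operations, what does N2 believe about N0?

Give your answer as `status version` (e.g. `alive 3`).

Op 1: gossip N0<->N1 -> N0.N0=(alive,v0) N0.N1=(alive,v0) N0.N2=(alive,v0) | N1.N0=(alive,v0) N1.N1=(alive,v0) N1.N2=(alive,v0)
Op 2: N2 marks N1=dead -> (dead,v1)
Op 3: gossip N2<->N1 -> N2.N0=(alive,v0) N2.N1=(dead,v1) N2.N2=(alive,v0) | N1.N0=(alive,v0) N1.N1=(dead,v1) N1.N2=(alive,v0)
Op 4: N2 marks N0=dead -> (dead,v1)
Op 5: N0 marks N0=suspect -> (suspect,v1)
Op 6: N1 marks N1=dead -> (dead,v2)
Op 7: gossip N2<->N1 -> N2.N0=(dead,v1) N2.N1=(dead,v2) N2.N2=(alive,v0) | N1.N0=(dead,v1) N1.N1=(dead,v2) N1.N2=(alive,v0)
Op 8: gossip N2<->N1 -> N2.N0=(dead,v1) N2.N1=(dead,v2) N2.N2=(alive,v0) | N1.N0=(dead,v1) N1.N1=(dead,v2) N1.N2=(alive,v0)
Op 9: gossip N1<->N0 -> N1.N0=(dead,v1) N1.N1=(dead,v2) N1.N2=(alive,v0) | N0.N0=(suspect,v1) N0.N1=(dead,v2) N0.N2=(alive,v0)
Op 10: gossip N2<->N1 -> N2.N0=(dead,v1) N2.N1=(dead,v2) N2.N2=(alive,v0) | N1.N0=(dead,v1) N1.N1=(dead,v2) N1.N2=(alive,v0)
Op 11: N2 marks N2=alive -> (alive,v1)

Answer: dead 1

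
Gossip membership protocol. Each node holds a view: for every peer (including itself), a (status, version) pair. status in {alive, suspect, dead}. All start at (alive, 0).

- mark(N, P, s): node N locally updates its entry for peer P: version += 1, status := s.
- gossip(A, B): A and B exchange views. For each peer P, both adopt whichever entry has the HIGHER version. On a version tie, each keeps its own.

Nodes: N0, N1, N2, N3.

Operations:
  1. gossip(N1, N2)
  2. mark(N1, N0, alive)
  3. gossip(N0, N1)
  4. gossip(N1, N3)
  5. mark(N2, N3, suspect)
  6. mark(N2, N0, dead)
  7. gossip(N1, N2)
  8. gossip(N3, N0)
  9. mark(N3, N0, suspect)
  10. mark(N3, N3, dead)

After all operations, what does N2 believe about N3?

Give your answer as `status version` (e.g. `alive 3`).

Op 1: gossip N1<->N2 -> N1.N0=(alive,v0) N1.N1=(alive,v0) N1.N2=(alive,v0) N1.N3=(alive,v0) | N2.N0=(alive,v0) N2.N1=(alive,v0) N2.N2=(alive,v0) N2.N3=(alive,v0)
Op 2: N1 marks N0=alive -> (alive,v1)
Op 3: gossip N0<->N1 -> N0.N0=(alive,v1) N0.N1=(alive,v0) N0.N2=(alive,v0) N0.N3=(alive,v0) | N1.N0=(alive,v1) N1.N1=(alive,v0) N1.N2=(alive,v0) N1.N3=(alive,v0)
Op 4: gossip N1<->N3 -> N1.N0=(alive,v1) N1.N1=(alive,v0) N1.N2=(alive,v0) N1.N3=(alive,v0) | N3.N0=(alive,v1) N3.N1=(alive,v0) N3.N2=(alive,v0) N3.N3=(alive,v0)
Op 5: N2 marks N3=suspect -> (suspect,v1)
Op 6: N2 marks N0=dead -> (dead,v1)
Op 7: gossip N1<->N2 -> N1.N0=(alive,v1) N1.N1=(alive,v0) N1.N2=(alive,v0) N1.N3=(suspect,v1) | N2.N0=(dead,v1) N2.N1=(alive,v0) N2.N2=(alive,v0) N2.N3=(suspect,v1)
Op 8: gossip N3<->N0 -> N3.N0=(alive,v1) N3.N1=(alive,v0) N3.N2=(alive,v0) N3.N3=(alive,v0) | N0.N0=(alive,v1) N0.N1=(alive,v0) N0.N2=(alive,v0) N0.N3=(alive,v0)
Op 9: N3 marks N0=suspect -> (suspect,v2)
Op 10: N3 marks N3=dead -> (dead,v1)

Answer: suspect 1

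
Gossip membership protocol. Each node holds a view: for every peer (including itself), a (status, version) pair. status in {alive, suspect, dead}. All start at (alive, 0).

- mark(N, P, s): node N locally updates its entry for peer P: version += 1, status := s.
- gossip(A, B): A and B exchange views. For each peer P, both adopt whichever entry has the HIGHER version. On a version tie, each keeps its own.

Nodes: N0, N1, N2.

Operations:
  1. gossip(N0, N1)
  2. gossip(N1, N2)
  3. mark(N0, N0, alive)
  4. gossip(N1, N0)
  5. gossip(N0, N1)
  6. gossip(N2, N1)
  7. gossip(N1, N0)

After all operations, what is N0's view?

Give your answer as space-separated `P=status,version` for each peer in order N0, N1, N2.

Op 1: gossip N0<->N1 -> N0.N0=(alive,v0) N0.N1=(alive,v0) N0.N2=(alive,v0) | N1.N0=(alive,v0) N1.N1=(alive,v0) N1.N2=(alive,v0)
Op 2: gossip N1<->N2 -> N1.N0=(alive,v0) N1.N1=(alive,v0) N1.N2=(alive,v0) | N2.N0=(alive,v0) N2.N1=(alive,v0) N2.N2=(alive,v0)
Op 3: N0 marks N0=alive -> (alive,v1)
Op 4: gossip N1<->N0 -> N1.N0=(alive,v1) N1.N1=(alive,v0) N1.N2=(alive,v0) | N0.N0=(alive,v1) N0.N1=(alive,v0) N0.N2=(alive,v0)
Op 5: gossip N0<->N1 -> N0.N0=(alive,v1) N0.N1=(alive,v0) N0.N2=(alive,v0) | N1.N0=(alive,v1) N1.N1=(alive,v0) N1.N2=(alive,v0)
Op 6: gossip N2<->N1 -> N2.N0=(alive,v1) N2.N1=(alive,v0) N2.N2=(alive,v0) | N1.N0=(alive,v1) N1.N1=(alive,v0) N1.N2=(alive,v0)
Op 7: gossip N1<->N0 -> N1.N0=(alive,v1) N1.N1=(alive,v0) N1.N2=(alive,v0) | N0.N0=(alive,v1) N0.N1=(alive,v0) N0.N2=(alive,v0)

Answer: N0=alive,1 N1=alive,0 N2=alive,0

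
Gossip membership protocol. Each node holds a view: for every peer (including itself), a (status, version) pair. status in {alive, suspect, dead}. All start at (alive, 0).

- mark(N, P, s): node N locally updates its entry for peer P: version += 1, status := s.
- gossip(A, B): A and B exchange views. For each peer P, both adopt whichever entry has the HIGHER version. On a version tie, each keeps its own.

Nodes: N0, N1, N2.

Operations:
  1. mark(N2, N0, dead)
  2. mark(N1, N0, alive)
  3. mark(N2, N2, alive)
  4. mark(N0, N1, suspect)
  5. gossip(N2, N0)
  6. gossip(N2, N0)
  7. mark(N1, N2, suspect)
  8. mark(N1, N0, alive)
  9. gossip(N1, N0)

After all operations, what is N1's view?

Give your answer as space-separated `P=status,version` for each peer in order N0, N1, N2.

Answer: N0=alive,2 N1=suspect,1 N2=suspect,1

Derivation:
Op 1: N2 marks N0=dead -> (dead,v1)
Op 2: N1 marks N0=alive -> (alive,v1)
Op 3: N2 marks N2=alive -> (alive,v1)
Op 4: N0 marks N1=suspect -> (suspect,v1)
Op 5: gossip N2<->N0 -> N2.N0=(dead,v1) N2.N1=(suspect,v1) N2.N2=(alive,v1) | N0.N0=(dead,v1) N0.N1=(suspect,v1) N0.N2=(alive,v1)
Op 6: gossip N2<->N0 -> N2.N0=(dead,v1) N2.N1=(suspect,v1) N2.N2=(alive,v1) | N0.N0=(dead,v1) N0.N1=(suspect,v1) N0.N2=(alive,v1)
Op 7: N1 marks N2=suspect -> (suspect,v1)
Op 8: N1 marks N0=alive -> (alive,v2)
Op 9: gossip N1<->N0 -> N1.N0=(alive,v2) N1.N1=(suspect,v1) N1.N2=(suspect,v1) | N0.N0=(alive,v2) N0.N1=(suspect,v1) N0.N2=(alive,v1)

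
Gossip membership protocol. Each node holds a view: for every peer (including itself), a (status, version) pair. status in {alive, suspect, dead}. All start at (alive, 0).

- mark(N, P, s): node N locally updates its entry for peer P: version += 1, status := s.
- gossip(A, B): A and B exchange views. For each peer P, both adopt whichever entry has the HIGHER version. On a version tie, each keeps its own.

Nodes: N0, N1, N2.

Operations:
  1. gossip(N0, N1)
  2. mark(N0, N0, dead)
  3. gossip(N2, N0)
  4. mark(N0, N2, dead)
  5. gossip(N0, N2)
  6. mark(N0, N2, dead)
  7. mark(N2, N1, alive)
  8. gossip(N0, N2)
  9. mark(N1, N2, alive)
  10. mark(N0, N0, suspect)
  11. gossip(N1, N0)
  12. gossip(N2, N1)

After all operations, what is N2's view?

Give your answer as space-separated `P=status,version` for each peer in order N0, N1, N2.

Op 1: gossip N0<->N1 -> N0.N0=(alive,v0) N0.N1=(alive,v0) N0.N2=(alive,v0) | N1.N0=(alive,v0) N1.N1=(alive,v0) N1.N2=(alive,v0)
Op 2: N0 marks N0=dead -> (dead,v1)
Op 3: gossip N2<->N0 -> N2.N0=(dead,v1) N2.N1=(alive,v0) N2.N2=(alive,v0) | N0.N0=(dead,v1) N0.N1=(alive,v0) N0.N2=(alive,v0)
Op 4: N0 marks N2=dead -> (dead,v1)
Op 5: gossip N0<->N2 -> N0.N0=(dead,v1) N0.N1=(alive,v0) N0.N2=(dead,v1) | N2.N0=(dead,v1) N2.N1=(alive,v0) N2.N2=(dead,v1)
Op 6: N0 marks N2=dead -> (dead,v2)
Op 7: N2 marks N1=alive -> (alive,v1)
Op 8: gossip N0<->N2 -> N0.N0=(dead,v1) N0.N1=(alive,v1) N0.N2=(dead,v2) | N2.N0=(dead,v1) N2.N1=(alive,v1) N2.N2=(dead,v2)
Op 9: N1 marks N2=alive -> (alive,v1)
Op 10: N0 marks N0=suspect -> (suspect,v2)
Op 11: gossip N1<->N0 -> N1.N0=(suspect,v2) N1.N1=(alive,v1) N1.N2=(dead,v2) | N0.N0=(suspect,v2) N0.N1=(alive,v1) N0.N2=(dead,v2)
Op 12: gossip N2<->N1 -> N2.N0=(suspect,v2) N2.N1=(alive,v1) N2.N2=(dead,v2) | N1.N0=(suspect,v2) N1.N1=(alive,v1) N1.N2=(dead,v2)

Answer: N0=suspect,2 N1=alive,1 N2=dead,2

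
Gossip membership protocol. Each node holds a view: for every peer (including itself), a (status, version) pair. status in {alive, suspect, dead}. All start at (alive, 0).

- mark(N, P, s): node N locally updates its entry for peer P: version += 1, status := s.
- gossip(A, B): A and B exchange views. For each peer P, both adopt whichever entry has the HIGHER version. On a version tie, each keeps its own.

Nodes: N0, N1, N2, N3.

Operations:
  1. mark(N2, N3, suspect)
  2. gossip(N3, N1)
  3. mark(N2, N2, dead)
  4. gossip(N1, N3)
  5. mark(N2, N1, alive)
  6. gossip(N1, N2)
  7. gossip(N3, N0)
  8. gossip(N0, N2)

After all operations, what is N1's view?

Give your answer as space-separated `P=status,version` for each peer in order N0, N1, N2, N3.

Answer: N0=alive,0 N1=alive,1 N2=dead,1 N3=suspect,1

Derivation:
Op 1: N2 marks N3=suspect -> (suspect,v1)
Op 2: gossip N3<->N1 -> N3.N0=(alive,v0) N3.N1=(alive,v0) N3.N2=(alive,v0) N3.N3=(alive,v0) | N1.N0=(alive,v0) N1.N1=(alive,v0) N1.N2=(alive,v0) N1.N3=(alive,v0)
Op 3: N2 marks N2=dead -> (dead,v1)
Op 4: gossip N1<->N3 -> N1.N0=(alive,v0) N1.N1=(alive,v0) N1.N2=(alive,v0) N1.N3=(alive,v0) | N3.N0=(alive,v0) N3.N1=(alive,v0) N3.N2=(alive,v0) N3.N3=(alive,v0)
Op 5: N2 marks N1=alive -> (alive,v1)
Op 6: gossip N1<->N2 -> N1.N0=(alive,v0) N1.N1=(alive,v1) N1.N2=(dead,v1) N1.N3=(suspect,v1) | N2.N0=(alive,v0) N2.N1=(alive,v1) N2.N2=(dead,v1) N2.N3=(suspect,v1)
Op 7: gossip N3<->N0 -> N3.N0=(alive,v0) N3.N1=(alive,v0) N3.N2=(alive,v0) N3.N3=(alive,v0) | N0.N0=(alive,v0) N0.N1=(alive,v0) N0.N2=(alive,v0) N0.N3=(alive,v0)
Op 8: gossip N0<->N2 -> N0.N0=(alive,v0) N0.N1=(alive,v1) N0.N2=(dead,v1) N0.N3=(suspect,v1) | N2.N0=(alive,v0) N2.N1=(alive,v1) N2.N2=(dead,v1) N2.N3=(suspect,v1)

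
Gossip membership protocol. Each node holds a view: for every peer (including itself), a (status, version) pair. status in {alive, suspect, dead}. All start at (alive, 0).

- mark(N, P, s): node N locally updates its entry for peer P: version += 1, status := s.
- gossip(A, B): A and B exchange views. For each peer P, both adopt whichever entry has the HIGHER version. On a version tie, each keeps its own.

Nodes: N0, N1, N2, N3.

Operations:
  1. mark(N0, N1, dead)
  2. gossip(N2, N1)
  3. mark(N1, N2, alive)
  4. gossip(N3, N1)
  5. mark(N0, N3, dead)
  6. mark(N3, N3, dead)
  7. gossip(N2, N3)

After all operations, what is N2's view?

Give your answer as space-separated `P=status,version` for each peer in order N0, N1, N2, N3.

Op 1: N0 marks N1=dead -> (dead,v1)
Op 2: gossip N2<->N1 -> N2.N0=(alive,v0) N2.N1=(alive,v0) N2.N2=(alive,v0) N2.N3=(alive,v0) | N1.N0=(alive,v0) N1.N1=(alive,v0) N1.N2=(alive,v0) N1.N3=(alive,v0)
Op 3: N1 marks N2=alive -> (alive,v1)
Op 4: gossip N3<->N1 -> N3.N0=(alive,v0) N3.N1=(alive,v0) N3.N2=(alive,v1) N3.N3=(alive,v0) | N1.N0=(alive,v0) N1.N1=(alive,v0) N1.N2=(alive,v1) N1.N3=(alive,v0)
Op 5: N0 marks N3=dead -> (dead,v1)
Op 6: N3 marks N3=dead -> (dead,v1)
Op 7: gossip N2<->N3 -> N2.N0=(alive,v0) N2.N1=(alive,v0) N2.N2=(alive,v1) N2.N3=(dead,v1) | N3.N0=(alive,v0) N3.N1=(alive,v0) N3.N2=(alive,v1) N3.N3=(dead,v1)

Answer: N0=alive,0 N1=alive,0 N2=alive,1 N3=dead,1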